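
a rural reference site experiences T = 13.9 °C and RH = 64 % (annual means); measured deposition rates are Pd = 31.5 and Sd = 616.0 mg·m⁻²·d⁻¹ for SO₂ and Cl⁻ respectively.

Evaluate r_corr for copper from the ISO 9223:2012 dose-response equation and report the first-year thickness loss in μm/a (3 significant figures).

r_corr = 1.56 μm/a

copper: temperature factor f = -0.080·(3.9) = -0.3120
  SO₂ term: 0.0053·31.5^0.26·exp(0.059·64-0.3120) = 0.4152
  Sd branch = 0.01025·Sd^0.27·e^(0.036·RH+0.049·T) = 1.149 μm/a
  sum: 0.4152 + 1.149 → r_corr = 1.564 μm/a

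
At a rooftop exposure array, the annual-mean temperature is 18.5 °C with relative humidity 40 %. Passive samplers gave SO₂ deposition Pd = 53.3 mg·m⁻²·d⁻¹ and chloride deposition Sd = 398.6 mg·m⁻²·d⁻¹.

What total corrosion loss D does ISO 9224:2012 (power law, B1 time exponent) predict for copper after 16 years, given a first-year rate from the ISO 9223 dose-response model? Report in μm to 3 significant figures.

copper: f(T) = -0.080·(T−10) [T>10 °C] = -0.6800
  SO₂ term: 0.0053·53.3^0.26·exp(0.059·40-0.6800) = 0.07995
  Sd branch = 0.01025·Sd^0.27·e^(0.036·RH+0.049·T) = 0.5394 μm/a
  r_corr = 0.07995 + 0.5394 = 0.6194 μm/a
Long-term exponent b (ISO 9224 Table 2, B1) = 0.667
  D(16) = 0.6194 × 16^0.667 = 0.6194 × 6.355 = 3.937 μm

D(16) = 3.94 μm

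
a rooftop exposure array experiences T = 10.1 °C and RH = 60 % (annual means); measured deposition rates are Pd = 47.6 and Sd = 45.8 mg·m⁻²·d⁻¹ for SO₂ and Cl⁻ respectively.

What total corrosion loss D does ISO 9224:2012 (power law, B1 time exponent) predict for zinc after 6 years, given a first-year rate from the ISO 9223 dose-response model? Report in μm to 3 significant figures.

D(6) = 7.29 μm

zinc: temperature factor f = -0.071·(0.1) = -0.0071
  sulphur-dioxide contribution → 1.107 μm/a
  chloride contribution → 0.5902 μm/a
  ⇒ r_corr(zinc) = 1.698 μm/a
Long-term exponent b (ISO 9224 Table 2, B1) = 0.813
  D(6) = 1.698 × 6^0.813 = 1.698 × 4.292 = 7.286 μm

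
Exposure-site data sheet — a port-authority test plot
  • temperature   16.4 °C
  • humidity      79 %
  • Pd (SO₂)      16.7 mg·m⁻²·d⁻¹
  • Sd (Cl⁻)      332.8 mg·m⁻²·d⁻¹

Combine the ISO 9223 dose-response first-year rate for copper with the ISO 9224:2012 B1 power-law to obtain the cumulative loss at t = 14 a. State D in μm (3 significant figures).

D(14) = 15.0 μm

copper: f(T) = -0.080·(T−10) [T>10 °C] = -0.5120
  Pd branch = 0.0053·Pd^0.26·e^(0.059·RH+f) = 0.6983 μm/a
  Cl⁻ term: 0.01025·332.8^0.27·exp(0.036·79+0.049·16.4) = 1.887
  r_corr = 0.6983 + 1.887 = 2.586 μm/a
ISO 9224: D(t) = r_corr · t^b with b = 0.667 (copper, B1)
  D(14) = 2.586 × 14^0.667 = 2.586 × 5.814 = 15.03 μm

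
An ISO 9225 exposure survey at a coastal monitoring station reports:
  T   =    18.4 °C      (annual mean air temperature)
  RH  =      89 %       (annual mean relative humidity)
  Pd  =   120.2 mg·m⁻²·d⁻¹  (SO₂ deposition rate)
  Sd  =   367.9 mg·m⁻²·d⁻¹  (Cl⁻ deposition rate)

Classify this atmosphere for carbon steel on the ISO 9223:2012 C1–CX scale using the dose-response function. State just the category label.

carbon steel: T>10 °C ⇒ hinge -0.054·(18.4−10) = -0.4536
  sulphur-dioxide contribution → 80.46 μm/a
  chloride contribution → 156.5 μm/a
  total first-year rate 237 μm/a
Category bounds: 200…700 μm/a bracket r_corr ⇒ CX

CX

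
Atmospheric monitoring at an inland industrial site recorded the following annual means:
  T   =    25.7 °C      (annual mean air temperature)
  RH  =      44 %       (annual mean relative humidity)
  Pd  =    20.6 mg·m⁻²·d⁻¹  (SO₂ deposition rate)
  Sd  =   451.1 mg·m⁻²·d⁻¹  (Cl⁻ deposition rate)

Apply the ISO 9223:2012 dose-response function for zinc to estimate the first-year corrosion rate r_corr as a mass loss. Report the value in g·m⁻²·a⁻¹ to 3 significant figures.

r_corr = 52.3 g·m⁻²·a⁻¹

zinc: f(T) = -0.071·(T−10) [T>10 °C] = -1.1147
  sulphur-dioxide contribution → 0.1212 μm/a
  chloride contribution → 7.204 μm/a
  total first-year rate 7.325 μm/a
Convert to mass loss: 7.325 μm/a × 7.14 g/cm³ = 52.3 g·m⁻²·a⁻¹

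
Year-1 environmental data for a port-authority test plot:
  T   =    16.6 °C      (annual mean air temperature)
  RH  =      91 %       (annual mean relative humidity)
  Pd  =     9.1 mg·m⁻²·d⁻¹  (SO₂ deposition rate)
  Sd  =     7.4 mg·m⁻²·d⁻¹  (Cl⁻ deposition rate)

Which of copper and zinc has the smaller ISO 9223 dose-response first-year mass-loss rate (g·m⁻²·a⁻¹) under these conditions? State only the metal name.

copper: f(T) = -0.080·(T−10) [T>10 °C] = -0.5280
  SO₂ term: 0.0053·9.1^0.26·exp(0.059·91-0.5280) = 1.191
  Cl⁻ term: 0.01025·7.4^0.27·exp(0.036·91+0.049·16.6) = 1.051
  r_corr = 1.191 + 1.051 = 2.242 μm/a
  mass loss = 2.242 μm/a × 8.96 g/cm³ = 20.09 g·m⁻²·a⁻¹
zinc: temperature factor f = -0.071·(6.6) = -0.4686
  Pd branch = 0.0129·Pd^0.44·e^(0.046·RH+f) = 1.403 μm/a
  Sd branch = 0.0175·Sd^0.57·e^(0.008·RH+0.085·T) = 0.465 μm/a
  sum: 1.403 + 0.465 → r_corr = 1.868 μm/a
  mass loss = 1.868 μm/a × 7.14 g/cm³ = 13.34 g·m⁻²·a⁻¹
Ordering by g·m⁻²·a⁻¹: copper (20.1) > zinc (13.3)

zinc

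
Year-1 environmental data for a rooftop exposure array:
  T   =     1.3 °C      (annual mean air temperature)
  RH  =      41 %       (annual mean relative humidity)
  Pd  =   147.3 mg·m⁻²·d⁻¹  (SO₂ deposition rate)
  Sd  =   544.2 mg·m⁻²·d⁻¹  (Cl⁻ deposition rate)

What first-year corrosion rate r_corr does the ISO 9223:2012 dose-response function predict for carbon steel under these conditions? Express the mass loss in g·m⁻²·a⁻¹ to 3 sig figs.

r_corr = 277 g·m⁻²·a⁻¹

carbon steel: f(T) = +0.150·(T−10) [T≤10 °C] = -1.3050
  SO₂ term: 1.77·147.3^0.52·exp(0.02·41-1.3050) = 14.62
  Cl⁻ term: 0.102·544.2^0.62·exp(0.033·41+0.04·1.3) = 20.65
  r_corr = 14.62 + 20.65 = 35.27 μm/a
Convert to mass loss: 35.27 μm/a × 7.85 g/cm³ = 276.8 g·m⁻²·a⁻¹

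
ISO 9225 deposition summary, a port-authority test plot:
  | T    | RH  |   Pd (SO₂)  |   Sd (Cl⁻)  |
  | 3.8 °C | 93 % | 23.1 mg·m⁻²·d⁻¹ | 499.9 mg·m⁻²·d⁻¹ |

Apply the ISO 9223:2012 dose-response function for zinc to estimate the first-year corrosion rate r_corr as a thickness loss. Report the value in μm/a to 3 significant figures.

r_corr = 4.68 μm/a

zinc: temperature factor f = +0.038·(-6.2) = -0.2356
  SO₂ term: 0.0129·23.1^0.44·exp(0.046·93-0.2356) = 2.925
  Cl⁻ term: 0.0175·499.9^0.57·exp(0.008·93+0.085·3.8) = 1.757
  sum: 2.925 + 1.757 → r_corr = 4.682 μm/a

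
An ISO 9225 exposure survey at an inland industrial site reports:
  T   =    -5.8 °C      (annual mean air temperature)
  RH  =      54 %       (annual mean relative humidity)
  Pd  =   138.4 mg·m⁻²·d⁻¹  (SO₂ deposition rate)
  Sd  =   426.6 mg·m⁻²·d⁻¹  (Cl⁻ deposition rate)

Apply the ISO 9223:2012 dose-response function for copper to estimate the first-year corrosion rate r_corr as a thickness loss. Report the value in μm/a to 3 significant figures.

copper: T≤10 °C ⇒ hinge +0.126·(-5.8−10) = -1.9908
  sulphur-dioxide contribution → 0.0631 μm/a
  chloride contribution → 0.2765 μm/a
  ⇒ r_corr(copper) = 0.3396 μm/a

r_corr = 0.340 μm/a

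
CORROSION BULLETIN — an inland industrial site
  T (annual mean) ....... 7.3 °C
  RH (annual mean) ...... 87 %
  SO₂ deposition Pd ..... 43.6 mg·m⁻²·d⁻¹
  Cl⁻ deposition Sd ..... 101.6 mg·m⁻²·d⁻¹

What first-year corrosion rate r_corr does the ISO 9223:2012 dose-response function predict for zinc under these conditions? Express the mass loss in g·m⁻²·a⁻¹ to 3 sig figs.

zinc: T≤10 °C ⇒ hinge +0.038·(7.3−10) = -0.1026
  SO₂ term: 0.0129·43.6^0.44·exp(0.046·87-0.1026) = 3.353
  Sd branch = 0.0175·Sd^0.57·e^(0.008·RH+0.085·T) = 0.9093 μm/a
  sum: 3.353 + 0.9093 → r_corr = 4.262 μm/a
Convert to mass loss: 4.262 μm/a × 7.14 g/cm³ = 30.43 g·m⁻²·a⁻¹

r_corr = 30.4 g·m⁻²·a⁻¹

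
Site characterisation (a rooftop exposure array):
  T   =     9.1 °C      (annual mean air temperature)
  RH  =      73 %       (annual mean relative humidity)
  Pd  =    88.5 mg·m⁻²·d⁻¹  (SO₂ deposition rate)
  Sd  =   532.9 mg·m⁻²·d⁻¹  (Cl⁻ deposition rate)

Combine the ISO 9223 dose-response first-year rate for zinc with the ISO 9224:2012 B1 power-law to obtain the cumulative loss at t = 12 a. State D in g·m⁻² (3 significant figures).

D(12) = 270 g·m⁻²

zinc: temperature factor f = +0.038·(-0.9) = -0.0342
  sulphur-dioxide contribution → 2.575 μm/a
  chloride contribution → 2.437 μm/a
  total first-year rate 5.011 μm/a
ISO 9224: D(t) = r_corr · t^b with b = 0.813 (zinc, B1)
  D(12) = 5.011 × 12^0.813 = 5.011 × 7.54 = 37.79 μm
  Mass loss = 37.79 μm × 7.14 g/cm³ = 269.8 g·m⁻²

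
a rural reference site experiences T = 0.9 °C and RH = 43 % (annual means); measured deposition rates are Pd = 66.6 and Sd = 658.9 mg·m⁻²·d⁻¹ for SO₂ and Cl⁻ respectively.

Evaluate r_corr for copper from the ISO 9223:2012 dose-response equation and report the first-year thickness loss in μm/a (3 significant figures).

copper: T≤10 °C ⇒ hinge +0.126·(0.9−10) = -1.1466
  sulphur-dioxide contribution → 0.06342 μm/a
  chloride contribution → 0.2906 μm/a
  ⇒ r_corr(copper) = 0.354 μm/a

r_corr = 0.354 μm/a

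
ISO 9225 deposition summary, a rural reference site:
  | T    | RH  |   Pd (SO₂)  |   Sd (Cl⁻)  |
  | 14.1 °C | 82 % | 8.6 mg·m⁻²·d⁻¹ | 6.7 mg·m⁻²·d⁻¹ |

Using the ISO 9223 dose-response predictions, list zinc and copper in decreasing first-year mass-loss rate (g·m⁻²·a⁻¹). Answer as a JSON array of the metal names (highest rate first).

["copper", "zinc"]

zinc: T>10 °C ⇒ hinge -0.071·(14.1−10) = -0.2911
  SO₂ term: 0.0129·8.6^0.44·exp(0.046·82-0.2911) = 1.08
  Cl⁻ term: 0.0175·6.7^0.57·exp(0.008·82+0.085·14.1) = 0.3306
  r_corr = 1.08 + 0.3306 = 1.411 μm/a
  mass loss = 1.411 μm/a × 7.14 g/cm³ = 10.07 g·m⁻²·a⁻¹
copper: temperature factor f = -0.080·(4.1) = -0.3280
  SO₂ term: 0.0053·8.6^0.26·exp(0.059·82-0.3280) = 0.8432
  Cl⁻ term: 0.01025·6.7^0.27·exp(0.036·82+0.049·14.1) = 0.6544
  sum: 0.8432 + 0.6544 → r_corr = 1.498 μm/a
  mass loss = 1.498 μm/a × 8.96 g/cm³ = 13.42 g·m⁻²·a⁻¹
Ordering by g·m⁻²·a⁻¹: copper (13.4) > zinc (10.1)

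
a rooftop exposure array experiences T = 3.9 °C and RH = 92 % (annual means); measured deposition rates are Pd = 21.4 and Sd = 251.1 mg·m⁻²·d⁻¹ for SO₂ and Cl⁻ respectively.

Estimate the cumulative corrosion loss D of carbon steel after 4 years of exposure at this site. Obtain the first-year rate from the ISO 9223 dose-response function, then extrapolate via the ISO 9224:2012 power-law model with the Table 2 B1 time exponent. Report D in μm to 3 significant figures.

carbon steel: temperature factor f = +0.150·(-6.1) = -0.9150
  sulphur-dioxide contribution → 21.95 μm/a
  chloride contribution → 76.34 μm/a
  ⇒ r_corr(carbon steel) = 98.3 μm/a
ISO 9224: D(t) = r_corr · t^b with b = 0.523 (carbon steel, B1)
  D(4) = 98.3 × 4^0.523 = 98.3 × 2.065 = 203 μm

D(4) = 203 μm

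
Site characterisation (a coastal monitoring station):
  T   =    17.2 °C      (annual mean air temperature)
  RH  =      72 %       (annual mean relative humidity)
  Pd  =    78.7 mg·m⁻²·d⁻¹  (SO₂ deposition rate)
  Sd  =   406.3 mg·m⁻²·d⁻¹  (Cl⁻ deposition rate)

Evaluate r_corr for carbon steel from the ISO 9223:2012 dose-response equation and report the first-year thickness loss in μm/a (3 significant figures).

carbon steel: f(T) = -0.054·(T−10) [T>10 °C] = -0.3888
  Pd branch = 1.77·Pd^0.52·e^(0.02·RH+f) = 49.02 μm/a
  Sd branch = 0.102·Sd^0.62·e^(0.033·RH+0.04·T) = 90.52 μm/a
  sum: 49.02 + 90.52 → r_corr = 139.5 μm/a

r_corr = 140 μm/a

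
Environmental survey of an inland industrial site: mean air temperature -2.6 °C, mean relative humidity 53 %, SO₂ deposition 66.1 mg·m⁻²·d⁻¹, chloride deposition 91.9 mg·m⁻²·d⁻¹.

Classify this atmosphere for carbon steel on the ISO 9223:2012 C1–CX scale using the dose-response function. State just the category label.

carbon steel: f(T) = +0.150·(T−10) [T≤10 °C] = -1.8900
  Pd branch = 1.77·Pd^0.52·e^(0.02·RH+f) = 6.824 μm/a
  Cl⁻ term: 0.102·91.9^0.62·exp(0.033·53+0.04·-2.6) = 8.715
  r_corr = 6.824 + 8.715 = 15.54 μm/a
Category bounds: 1.3…25 μm/a bracket r_corr ⇒ C2

C2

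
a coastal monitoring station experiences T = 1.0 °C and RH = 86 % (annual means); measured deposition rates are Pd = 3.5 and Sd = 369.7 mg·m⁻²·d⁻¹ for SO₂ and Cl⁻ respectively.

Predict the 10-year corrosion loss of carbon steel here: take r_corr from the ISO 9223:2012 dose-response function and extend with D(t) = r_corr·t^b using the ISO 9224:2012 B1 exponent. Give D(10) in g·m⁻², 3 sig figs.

carbon steel: temperature factor f = +0.150·(-9.0) = -1.3500
  SO₂ term: 1.77·3.5^0.52·exp(0.02·86-1.3500) = 4.916
  Cl⁻ term: 0.102·369.7^0.62·exp(0.033·86+0.04·1.0) = 70.89
  r_corr = 4.916 + 70.89 = 75.8 μm/a
Long-term exponent b (ISO 9224 Table 2, B1) = 0.523
  D(10) = 75.8 × 10^0.523 = 75.8 × 3.334 = 252.7 μm
  Mass loss = 252.7 μm × 7.85 g/cm³ = 1984 g·m⁻²

D(10) = 1.98e+03 g·m⁻²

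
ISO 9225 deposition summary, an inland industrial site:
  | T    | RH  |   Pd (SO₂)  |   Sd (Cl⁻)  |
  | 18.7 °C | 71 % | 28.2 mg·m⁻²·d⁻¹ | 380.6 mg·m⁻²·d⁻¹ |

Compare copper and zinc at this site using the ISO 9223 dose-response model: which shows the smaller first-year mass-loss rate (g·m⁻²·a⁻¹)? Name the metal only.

copper: temperature factor f = -0.080·(8.7) = -0.6960
  Pd branch = 0.0053·Pd^0.26·e^(0.059·RH+f) = 0.4153 μm/a
  Sd branch = 0.01025·Sd^0.27·e^(0.036·RH+0.049·T) = 1.642 μm/a
  sum: 0.4153 + 1.642 → r_corr = 2.058 μm/a
  mass loss = 2.058 μm/a × 8.96 g/cm³ = 18.44 g·m⁻²·a⁻¹
zinc: f(T) = -0.071·(T−10) [T>10 °C] = -0.6177
  Pd branch = 0.0129·Pd^0.44·e^(0.046·RH+f) = 0.7922 μm/a
  Cl⁻ term: 0.0175·380.6^0.57·exp(0.008·71+0.085·18.7) = 4.476
  r_corr = 0.7922 + 4.476 = 5.268 μm/a
  mass loss = 5.268 μm/a × 7.14 g/cm³ = 37.62 g·m⁻²·a⁻¹
Ordering by g·m⁻²·a⁻¹: zinc (37.6) > copper (18.4)

copper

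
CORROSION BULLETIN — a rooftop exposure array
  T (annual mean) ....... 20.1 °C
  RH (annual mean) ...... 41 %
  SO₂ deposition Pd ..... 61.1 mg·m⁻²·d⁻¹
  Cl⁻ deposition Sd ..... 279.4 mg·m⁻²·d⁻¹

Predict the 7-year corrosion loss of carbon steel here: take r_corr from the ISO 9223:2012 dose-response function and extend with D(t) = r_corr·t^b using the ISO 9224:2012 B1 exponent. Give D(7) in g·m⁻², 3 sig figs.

D(7) = 1.06e+03 g·m⁻²

carbon steel: f(T) = -0.054·(T−10) [T>10 °C] = -0.5454
  Pd branch = 1.77·Pd^0.52·e^(0.02·RH+f) = 19.77 μm/a
  Sd branch = 0.102·Sd^0.62·e^(0.033·RH+0.04·T) = 28.98 μm/a
  sum: 19.77 + 28.98 → r_corr = 48.74 μm/a
Long-term exponent b (ISO 9224 Table 2, B1) = 0.523
  D(7) = 48.74 × 7^0.523 = 48.74 × 2.767 = 134.9 μm
  Mass loss = 134.9 μm × 7.85 g/cm³ = 1059 g·m⁻²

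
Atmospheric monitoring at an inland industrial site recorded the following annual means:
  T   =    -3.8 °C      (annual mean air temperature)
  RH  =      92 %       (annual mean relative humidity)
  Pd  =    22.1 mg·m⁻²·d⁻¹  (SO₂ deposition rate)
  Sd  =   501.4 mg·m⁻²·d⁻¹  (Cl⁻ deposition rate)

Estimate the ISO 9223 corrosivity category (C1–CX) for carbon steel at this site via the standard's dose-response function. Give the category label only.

C5

carbon steel: f(T) = +0.150·(T−10) [T≤10 °C] = -2.0700
  SO₂ term: 1.77·22.1^0.52·exp(0.02·92-2.0700) = 7.033
  Sd branch = 0.102·Sd^0.62·e^(0.033·RH+0.04·T) = 86.14 μm/a
  r_corr = 7.033 + 86.14 = 93.18 μm/a
ISO 9223 Table 2 (carbon steel): 80 < 93.2 ≤ 200 μm/a ⇒ C5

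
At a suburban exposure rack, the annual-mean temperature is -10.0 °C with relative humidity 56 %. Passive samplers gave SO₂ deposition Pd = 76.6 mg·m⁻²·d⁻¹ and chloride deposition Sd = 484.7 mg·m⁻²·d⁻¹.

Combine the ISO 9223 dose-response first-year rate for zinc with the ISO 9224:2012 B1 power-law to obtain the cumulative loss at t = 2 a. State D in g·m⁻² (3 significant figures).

D(2) = 11.7 g·m⁻²

zinc: T≤10 °C ⇒ hinge +0.038·(-10.0−10) = -0.7600
  SO₂ term: 0.0129·76.6^0.44·exp(0.046·56-0.7600) = 0.535
  Cl⁻ term: 0.0175·484.7^0.57·exp(0.008·56+0.085·-10.0) = 0.3973
  r_corr = 0.535 + 0.3973 = 0.9323 μm/a
Power-law: D(2) = r_corr · 2^0.813
  D(2) = 0.9323 × 2^0.813 = 0.9323 × 1.757 = 1.638 μm
  Mass loss = 1.638 μm × 7.14 g/cm³ = 11.69 g·m⁻²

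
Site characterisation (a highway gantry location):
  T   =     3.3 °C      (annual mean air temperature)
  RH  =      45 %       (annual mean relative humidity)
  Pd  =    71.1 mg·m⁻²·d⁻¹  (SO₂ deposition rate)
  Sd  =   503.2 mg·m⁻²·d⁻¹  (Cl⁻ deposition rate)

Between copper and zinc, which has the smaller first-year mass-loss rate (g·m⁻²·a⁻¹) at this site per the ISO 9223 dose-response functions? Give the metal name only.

copper

copper: temperature factor f = +0.126·(-6.7) = -0.8442
  sulphur-dioxide contribution → 0.09822 μm/a
  chloride contribution → 0.3266 μm/a
  total first-year rate 0.4248 μm/a
  mass loss = 0.4248 μm/a × 8.96 g/cm³ = 3.806 g·m⁻²·a⁻¹
zinc: temperature factor f = +0.038·(-6.7) = -0.2546
  sulphur-dioxide contribution → 0.5174 μm/a
  chloride contribution → 1.151 μm/a
  ⇒ r_corr(zinc) = 1.669 μm/a
  mass loss = 1.669 μm/a × 7.14 g/cm³ = 11.91 g·m⁻²·a⁻¹
Ordering by g·m⁻²·a⁻¹: zinc (11.9) > copper (3.81)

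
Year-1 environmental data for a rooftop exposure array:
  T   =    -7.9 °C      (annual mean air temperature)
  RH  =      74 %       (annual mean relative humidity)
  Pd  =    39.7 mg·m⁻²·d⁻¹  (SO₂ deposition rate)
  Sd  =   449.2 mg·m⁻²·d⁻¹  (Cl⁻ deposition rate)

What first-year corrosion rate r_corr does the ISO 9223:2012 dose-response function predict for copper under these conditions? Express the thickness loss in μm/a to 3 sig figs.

r_corr = 0.634 μm/a

copper: T≤10 °C ⇒ hinge +0.126·(-7.9−10) = -2.2554
  SO₂ term: 0.0053·39.7^0.26·exp(0.059·74-2.2554) = 0.1139
  Sd branch = 0.01025·Sd^0.27·e^(0.036·RH+0.049·T) = 0.5197 μm/a
  r_corr = 0.1139 + 0.5197 = 0.6336 μm/a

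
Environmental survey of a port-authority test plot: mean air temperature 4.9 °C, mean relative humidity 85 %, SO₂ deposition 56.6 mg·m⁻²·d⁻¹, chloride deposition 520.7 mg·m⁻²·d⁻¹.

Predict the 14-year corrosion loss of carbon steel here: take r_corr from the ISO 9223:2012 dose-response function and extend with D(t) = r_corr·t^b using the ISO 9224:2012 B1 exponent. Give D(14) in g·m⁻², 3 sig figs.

D(14) = 4.24e+03 g·m⁻²

carbon steel: T≤10 °C ⇒ hinge +0.150·(4.9−10) = -0.7650
  SO₂ term: 1.77·56.6^0.52·exp(0.02·85-0.7650) = 36.77
  Sd branch = 0.102·Sd^0.62·e^(0.033·RH+0.04·T) = 99.13 μm/a
  r_corr = 36.77 + 99.13 = 135.9 μm/a
Power-law: D(14) = r_corr · 14^0.523
  D(14) = 135.9 × 14^0.523 = 135.9 × 3.976 = 540.3 μm
  Mass loss = 540.3 μm × 7.85 g/cm³ = 4241 g·m⁻²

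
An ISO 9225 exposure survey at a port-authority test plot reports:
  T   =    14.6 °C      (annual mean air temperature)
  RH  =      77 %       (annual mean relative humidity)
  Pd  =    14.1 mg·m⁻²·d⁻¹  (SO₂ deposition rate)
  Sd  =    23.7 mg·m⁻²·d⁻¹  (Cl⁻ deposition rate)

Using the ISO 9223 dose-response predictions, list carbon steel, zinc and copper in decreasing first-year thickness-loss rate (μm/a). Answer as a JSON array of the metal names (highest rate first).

["carbon steel", "zinc", "copper"]

carbon steel: f(T) = -0.054·(T−10) [T>10 °C] = -0.2484
  SO₂ term: 1.77·14.1^0.52·exp(0.02·77-0.2484) = 25.5
  Sd branch = 0.102·Sd^0.62·e^(0.033·RH+0.04·T) = 16.52 μm/a
  r_corr = 25.5 + 16.52 = 42.02 μm/a
zinc: temperature factor f = -0.071·(4.6) = -0.3266
  SO₂ term: 0.0129·14.1^0.44·exp(0.046·77-0.3266) = 1.03
  Sd branch = 0.0175·Sd^0.57·e^(0.008·RH+0.085·T) = 0.681 μm/a
  sum: 1.03 + 0.681 → r_corr = 1.711 μm/a
copper: T>10 °C ⇒ hinge -0.080·(14.6−10) = -0.3680
  Pd branch = 0.0053·Pd^0.26·e^(0.059·RH+f) = 0.6859 μm/a
  Cl⁻ term: 0.01025·23.7^0.27·exp(0.036·77+0.049·14.6) = 0.7879
  r_corr = 0.6859 + 0.7879 = 1.474 μm/a
Ordering by μm/a: carbon steel (42) > zinc (1.71) > copper (1.47)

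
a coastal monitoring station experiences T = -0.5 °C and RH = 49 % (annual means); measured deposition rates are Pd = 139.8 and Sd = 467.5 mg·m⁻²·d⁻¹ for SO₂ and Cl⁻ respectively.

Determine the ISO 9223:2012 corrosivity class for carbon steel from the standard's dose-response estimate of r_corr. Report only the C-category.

carbon steel: temperature factor f = +0.150·(-10.5) = -1.5750
  SO₂ term: 1.77·139.8^0.52·exp(0.02·49-1.5750) = 12.74
  Sd branch = 0.102·Sd^0.62·e^(0.033·RH+0.04·T) = 22.77 μm/a
  r_corr = 12.74 + 22.77 = 35.52 μm/a
Category bounds: 25…50 μm/a bracket r_corr ⇒ C3

C3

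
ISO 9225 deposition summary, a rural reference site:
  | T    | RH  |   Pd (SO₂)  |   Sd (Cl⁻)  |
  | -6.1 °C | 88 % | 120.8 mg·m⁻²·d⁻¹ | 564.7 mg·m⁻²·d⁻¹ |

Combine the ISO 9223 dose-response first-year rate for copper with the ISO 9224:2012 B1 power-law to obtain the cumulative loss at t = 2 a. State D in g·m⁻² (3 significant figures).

D(2) = 20.4 g·m⁻²

copper: temperature factor f = +0.126·(-16.1) = -2.0286
  sulphur-dioxide contribution → 0.436 μm/a
  chloride contribution → 0.9994 μm/a
  total first-year rate 1.435 μm/a
Power-law: D(2) = r_corr · 2^0.667
  D(2) = 1.435 × 2^0.667 = 1.435 × 1.588 = 2.279 μm
  Mass loss = 2.279 μm × 8.96 g/cm³ = 20.42 g·m⁻²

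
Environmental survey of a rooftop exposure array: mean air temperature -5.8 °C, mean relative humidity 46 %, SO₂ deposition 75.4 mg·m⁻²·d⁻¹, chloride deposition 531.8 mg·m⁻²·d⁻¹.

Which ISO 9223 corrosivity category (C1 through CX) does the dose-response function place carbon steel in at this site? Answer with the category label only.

carbon steel: temperature factor f = +0.150·(-15.8) = -2.3700
  Pd branch = 1.77·Pd^0.52·e^(0.02·RH+f) = 3.931 μm/a
  Sd branch = 0.102·Sd^0.62·e^(0.033·RH+0.04·T) = 18.07 μm/a
  sum: 3.931 + 18.07 → r_corr = 22.01 μm/a
Category bounds: 1.3…25 μm/a bracket r_corr ⇒ C2

C2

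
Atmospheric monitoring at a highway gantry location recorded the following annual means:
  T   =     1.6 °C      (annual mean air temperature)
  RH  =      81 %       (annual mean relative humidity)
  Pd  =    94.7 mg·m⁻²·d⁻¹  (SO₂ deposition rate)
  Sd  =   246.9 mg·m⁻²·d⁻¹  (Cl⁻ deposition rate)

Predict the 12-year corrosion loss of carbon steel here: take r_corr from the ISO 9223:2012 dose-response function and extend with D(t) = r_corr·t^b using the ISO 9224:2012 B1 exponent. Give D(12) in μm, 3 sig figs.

D(12) = 275 μm

carbon steel: T≤10 °C ⇒ hinge +0.150·(1.6−10) = -1.2600
  Pd branch = 1.77·Pd^0.52·e^(0.02·RH+f) = 27.04 μm/a
  Sd branch = 0.102·Sd^0.62·e^(0.033·RH+0.04·T) = 47.93 μm/a
  r_corr = 27.04 + 47.93 = 74.97 μm/a
Long-term exponent b (ISO 9224 Table 2, B1) = 0.523
  D(12) = 74.97 × 12^0.523 = 74.97 × 3.668 = 275 μm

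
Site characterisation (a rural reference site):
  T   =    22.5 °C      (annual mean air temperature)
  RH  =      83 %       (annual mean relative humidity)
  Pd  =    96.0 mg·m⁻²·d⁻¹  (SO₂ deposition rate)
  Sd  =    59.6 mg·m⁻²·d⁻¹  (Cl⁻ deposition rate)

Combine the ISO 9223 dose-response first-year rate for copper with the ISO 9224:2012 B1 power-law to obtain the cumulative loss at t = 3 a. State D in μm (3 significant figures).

copper: T>10 °C ⇒ hinge -0.080·(22.5−10) = -1.0000
  Pd branch = 0.0053·Pd^0.26·e^(0.059·RH+f) = 0.8553 μm/a
  Sd branch = 0.01025·Sd^0.27·e^(0.036·RH+0.049·T) = 1.847 μm/a
  sum: 0.8553 + 1.847 → r_corr = 2.703 μm/a
Power-law: D(3) = r_corr · 3^0.667
  D(3) = 2.703 × 3^0.667 = 2.703 × 2.081 = 5.624 μm

D(3) = 5.62 μm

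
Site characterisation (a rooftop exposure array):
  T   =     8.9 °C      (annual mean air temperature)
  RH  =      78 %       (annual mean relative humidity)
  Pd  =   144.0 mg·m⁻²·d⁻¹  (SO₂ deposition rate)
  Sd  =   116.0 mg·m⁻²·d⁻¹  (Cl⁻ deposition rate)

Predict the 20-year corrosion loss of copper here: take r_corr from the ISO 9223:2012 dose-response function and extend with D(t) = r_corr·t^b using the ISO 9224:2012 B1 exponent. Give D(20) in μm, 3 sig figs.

D(20) = 19.3 μm

copper: T≤10 °C ⇒ hinge +0.126·(8.9−10) = -0.1386
  sulphur-dioxide contribution → 1.674 μm/a
  chloride contribution → 0.9485 μm/a
  ⇒ r_corr(copper) = 2.623 μm/a
Power-law: D(20) = r_corr · 20^0.667
  D(20) = 2.623 × 20^0.667 = 2.623 × 7.375 = 19.35 μm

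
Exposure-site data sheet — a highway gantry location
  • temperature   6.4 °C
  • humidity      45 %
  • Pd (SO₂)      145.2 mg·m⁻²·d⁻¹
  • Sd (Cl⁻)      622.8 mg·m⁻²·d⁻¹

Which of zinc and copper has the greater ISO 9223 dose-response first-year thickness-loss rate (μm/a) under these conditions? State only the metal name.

zinc

zinc: T≤10 °C ⇒ hinge +0.038·(6.4−10) = -0.1368
  sulphur-dioxide contribution → 0.797 μm/a
  chloride contribution → 1.692 μm/a
  total first-year rate 2.489 μm/a
copper: f(T) = +0.126·(T−10) [T≤10 °C] = -0.4536
  sulphur-dioxide contribution → 0.1748 μm/a
  chloride contribution → 0.4027 μm/a
  total first-year rate 0.5774 μm/a
Ordering by μm/a: zinc (2.49) > copper (0.577)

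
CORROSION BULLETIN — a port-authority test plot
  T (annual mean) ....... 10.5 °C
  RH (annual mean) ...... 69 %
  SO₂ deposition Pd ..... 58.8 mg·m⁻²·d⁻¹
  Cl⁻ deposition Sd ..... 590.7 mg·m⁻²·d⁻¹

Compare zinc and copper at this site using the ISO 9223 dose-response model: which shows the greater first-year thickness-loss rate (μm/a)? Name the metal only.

zinc

zinc: f(T) = -0.071·(T−10) [T>10 °C] = -0.0355
  Pd branch = 0.0129·Pd^0.44·e^(0.046·RH+f) = 1.787 μm/a
  Sd branch = 0.0175·Sd^0.57·e^(0.008·RH+0.085·T) = 2.819 μm/a
  r_corr = 1.787 + 2.819 = 4.606 μm/a
copper: temperature factor f = -0.080·(0.5) = -0.0400
  SO₂ term: 0.0053·58.8^0.26·exp(0.059·69-0.0400) = 0.8609
  Cl⁻ term: 0.01025·590.7^0.27·exp(0.036·69+0.049·10.5) = 1.151
  sum: 0.8609 + 1.151 → r_corr = 2.012 μm/a
Ordering by μm/a: zinc (4.61) > copper (2.01)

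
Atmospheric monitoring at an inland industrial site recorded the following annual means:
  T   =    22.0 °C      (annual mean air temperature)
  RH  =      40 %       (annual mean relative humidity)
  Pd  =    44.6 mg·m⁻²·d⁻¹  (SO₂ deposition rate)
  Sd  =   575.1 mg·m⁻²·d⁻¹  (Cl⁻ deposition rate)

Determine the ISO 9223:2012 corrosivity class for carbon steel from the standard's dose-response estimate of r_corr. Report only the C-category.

C4

carbon steel: f(T) = -0.054·(T−10) [T>10 °C] = -0.6480
  sulphur-dioxide contribution → 14.85 μm/a
  chloride contribution → 47.32 μm/a
  ⇒ r_corr(carbon steel) = 62.17 μm/a
62.2 μm/a falls in (50, 80] for carbon steel → category C4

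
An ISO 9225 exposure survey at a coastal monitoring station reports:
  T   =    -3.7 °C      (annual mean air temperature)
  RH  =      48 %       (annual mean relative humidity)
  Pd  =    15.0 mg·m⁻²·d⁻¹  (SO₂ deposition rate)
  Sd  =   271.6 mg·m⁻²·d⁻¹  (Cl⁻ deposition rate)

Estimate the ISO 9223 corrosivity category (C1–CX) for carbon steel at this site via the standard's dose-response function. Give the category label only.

carbon steel: T≤10 °C ⇒ hinge +0.150·(-3.7−10) = -2.0550
  SO₂ term: 1.77·15.0^0.52·exp(0.02·48-2.0550) = 2.421
  Sd branch = 0.102·Sd^0.62·e^(0.033·RH+0.04·T) = 13.84 μm/a
  sum: 2.421 + 13.84 → r_corr = 16.27 μm/a
ISO 9223 Table 2 (carbon steel): 1.3 < 16.3 ≤ 25 μm/a ⇒ C2

C2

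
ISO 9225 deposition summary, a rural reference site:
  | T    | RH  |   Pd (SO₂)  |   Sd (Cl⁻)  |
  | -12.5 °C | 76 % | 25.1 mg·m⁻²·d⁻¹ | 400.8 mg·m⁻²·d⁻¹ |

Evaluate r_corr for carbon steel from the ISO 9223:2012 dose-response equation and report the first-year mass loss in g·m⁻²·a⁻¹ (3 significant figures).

r_corr = 257 g·m⁻²·a⁻¹

carbon steel: f(T) = +0.150·(T−10) [T≤10 °C] = -3.3750
  sulphur-dioxide contribution → 1.48 μm/a
  chloride contribution → 31.22 μm/a
  total first-year rate 32.7 μm/a
Convert to mass loss: 32.7 μm/a × 7.85 g/cm³ = 256.7 g·m⁻²·a⁻¹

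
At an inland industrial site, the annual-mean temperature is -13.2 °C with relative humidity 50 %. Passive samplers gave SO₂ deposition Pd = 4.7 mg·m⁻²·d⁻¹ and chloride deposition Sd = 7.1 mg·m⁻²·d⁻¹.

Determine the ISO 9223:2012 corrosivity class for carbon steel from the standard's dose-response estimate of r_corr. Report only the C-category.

carbon steel: temperature factor f = +0.150·(-23.2) = -3.4800
  Pd branch = 1.77·Pd^0.52·e^(0.02·RH+f) = 0.3314 μm/a
  Cl⁻ term: 0.102·7.1^0.62·exp(0.033·50+0.04·-13.2) = 1.056
  r_corr = 0.3314 + 1.056 = 1.387 μm/a
Category bounds: 1.3…25 μm/a bracket r_corr ⇒ C2

C2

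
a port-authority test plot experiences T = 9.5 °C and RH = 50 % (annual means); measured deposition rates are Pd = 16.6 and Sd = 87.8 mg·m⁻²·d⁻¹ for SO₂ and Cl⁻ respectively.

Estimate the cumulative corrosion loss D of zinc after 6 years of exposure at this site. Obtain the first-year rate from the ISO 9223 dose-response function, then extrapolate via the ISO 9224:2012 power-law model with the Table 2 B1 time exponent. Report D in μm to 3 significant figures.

D(6) = 5.09 μm

zinc: T≤10 °C ⇒ hinge +0.038·(9.5−10) = -0.0190
  sulphur-dioxide contribution → 0.4346 μm/a
  chloride contribution → 0.7503 μm/a
  ⇒ r_corr(zinc) = 1.185 μm/a
Power-law: D(6) = r_corr · 6^0.813
  D(6) = 1.185 × 6^0.813 = 1.185 × 4.292 = 5.085 μm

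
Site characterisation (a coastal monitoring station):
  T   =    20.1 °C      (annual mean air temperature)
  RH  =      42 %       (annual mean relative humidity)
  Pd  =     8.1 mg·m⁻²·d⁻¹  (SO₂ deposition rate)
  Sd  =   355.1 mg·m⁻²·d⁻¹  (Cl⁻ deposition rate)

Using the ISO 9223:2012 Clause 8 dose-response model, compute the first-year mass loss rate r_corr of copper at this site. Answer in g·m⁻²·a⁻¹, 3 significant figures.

r_corr = 5.88 g·m⁻²·a⁻¹

copper: T>10 °C ⇒ hinge -0.080·(20.1−10) = -0.8080
  sulphur-dioxide contribution → 0.0485 μm/a
  chloride contribution → 0.6077 μm/a
  ⇒ r_corr(copper) = 0.6562 μm/a
Convert to mass loss: 0.6562 μm/a × 8.96 g/cm³ = 5.88 g·m⁻²·a⁻¹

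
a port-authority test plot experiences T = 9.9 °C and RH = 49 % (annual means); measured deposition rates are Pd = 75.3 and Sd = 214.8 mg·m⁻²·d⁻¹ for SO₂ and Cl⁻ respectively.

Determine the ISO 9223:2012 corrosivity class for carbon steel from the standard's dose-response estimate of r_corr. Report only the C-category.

carbon steel: temperature factor f = +0.150·(-0.1) = -0.0150
  SO₂ term: 1.77·75.3^0.52·exp(0.02·49-0.0150) = 43.95
  Cl⁻ term: 0.102·214.8^0.62·exp(0.033·49+0.04·9.9) = 21.32
  r_corr = 43.95 + 21.32 = 65.27 μm/a
ISO 9223 Table 2 (carbon steel): 50 < 65.3 ≤ 80 μm/a ⇒ C4

C4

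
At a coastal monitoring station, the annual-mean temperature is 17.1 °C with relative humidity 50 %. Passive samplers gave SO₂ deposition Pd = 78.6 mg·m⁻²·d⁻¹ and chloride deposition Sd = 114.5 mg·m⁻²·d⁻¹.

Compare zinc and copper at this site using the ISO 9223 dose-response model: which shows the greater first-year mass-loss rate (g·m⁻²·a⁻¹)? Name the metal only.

zinc

zinc: T>10 °C ⇒ hinge -0.071·(17.1−10) = -0.5041
  Pd branch = 0.0129·Pd^0.44·e^(0.046·RH+f) = 0.5303 μm/a
  Cl⁻ term: 0.0175·114.5^0.57·exp(0.008·50+0.085·17.1) = 1.665
  r_corr = 0.5303 + 1.665 = 2.196 μm/a
  mass loss = 2.196 μm/a × 7.14 g/cm³ = 15.68 g·m⁻²·a⁻¹
copper: T>10 °C ⇒ hinge -0.080·(17.1−10) = -0.5680
  SO₂ term: 0.0053·78.6^0.26·exp(0.059·50-0.5680) = 0.1785
  Sd branch = 0.01025·Sd^0.27·e^(0.036·RH+0.049·T) = 0.5155 μm/a
  r_corr = 0.1785 + 0.5155 = 0.694 μm/a
  mass loss = 0.694 μm/a × 8.96 g/cm³ = 6.218 g·m⁻²·a⁻¹
Ordering by g·m⁻²·a⁻¹: zinc (15.7) > copper (6.22)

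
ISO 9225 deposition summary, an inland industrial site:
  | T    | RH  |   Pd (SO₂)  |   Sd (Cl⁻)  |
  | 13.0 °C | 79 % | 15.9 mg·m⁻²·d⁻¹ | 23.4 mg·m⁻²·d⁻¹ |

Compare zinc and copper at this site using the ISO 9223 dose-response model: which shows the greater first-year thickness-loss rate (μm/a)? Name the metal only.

zinc

zinc: T>10 °C ⇒ hinge -0.071·(13.0−10) = -0.2130
  Pd branch = 0.0129·Pd^0.44·e^(0.046·RH+f) = 1.333 μm/a
  Sd branch = 0.0175·Sd^0.57·e^(0.008·RH+0.085·T) = 0.5996 μm/a
  r_corr = 1.333 + 0.5996 = 1.933 μm/a
copper: f(T) = -0.080·(T−10) [T>10 °C] = -0.2400
  Pd branch = 0.0053·Pd^0.26·e^(0.059·RH+f) = 0.905 μm/a
  Sd branch = 0.01025·Sd^0.27·e^(0.036·RH+0.049·T) = 0.7802 μm/a
  r_corr = 0.905 + 0.7802 = 1.685 μm/a
Ordering by μm/a: zinc (1.93) > copper (1.69)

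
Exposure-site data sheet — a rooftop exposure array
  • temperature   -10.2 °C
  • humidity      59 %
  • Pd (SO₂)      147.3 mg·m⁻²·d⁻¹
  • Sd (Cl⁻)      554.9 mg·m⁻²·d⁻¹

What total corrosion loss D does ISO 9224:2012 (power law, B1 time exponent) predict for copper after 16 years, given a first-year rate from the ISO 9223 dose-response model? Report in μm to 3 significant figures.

copper: temperature factor f = +0.126·(-20.2) = -2.5452
  sulphur-dioxide contribution → 0.04948 μm/a
  chloride contribution → 0.2864 μm/a
  total first-year rate 0.3359 μm/a
Long-term exponent b (ISO 9224 Table 2, B1) = 0.667
  D(16) = 0.3359 × 16^0.667 = 0.3359 × 6.355 = 2.135 μm

D(16) = 2.13 μm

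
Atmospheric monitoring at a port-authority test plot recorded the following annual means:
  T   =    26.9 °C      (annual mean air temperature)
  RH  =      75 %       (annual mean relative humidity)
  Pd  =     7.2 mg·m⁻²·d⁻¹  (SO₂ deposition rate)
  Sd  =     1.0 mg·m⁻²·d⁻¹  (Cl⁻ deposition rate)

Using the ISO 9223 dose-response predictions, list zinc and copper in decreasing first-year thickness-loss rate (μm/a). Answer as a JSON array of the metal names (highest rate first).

["copper", "zinc"]

zinc: temperature factor f = -0.071·(16.9) = -1.1999
  sulphur-dioxide contribution → 0.2918 μm/a
  chloride contribution → 0.3138 μm/a
  total first-year rate 0.6055 μm/a
copper: f(T) = -0.080·(T−10) [T>10 °C] = -1.3520
  sulphur-dioxide contribution → 0.1913 μm/a
  chloride contribution → 0.5699 μm/a
  ⇒ r_corr(copper) = 0.7612 μm/a
Ordering by μm/a: copper (0.761) > zinc (0.606)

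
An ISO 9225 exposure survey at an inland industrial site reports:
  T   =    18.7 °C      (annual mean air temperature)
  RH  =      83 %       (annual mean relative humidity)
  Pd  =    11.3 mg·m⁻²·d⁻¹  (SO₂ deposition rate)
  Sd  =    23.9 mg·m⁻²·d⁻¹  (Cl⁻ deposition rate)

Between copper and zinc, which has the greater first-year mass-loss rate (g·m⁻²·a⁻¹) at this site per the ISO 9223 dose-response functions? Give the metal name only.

copper

copper: temperature factor f = -0.080·(8.7) = -0.6960
  SO₂ term: 0.0053·11.3^0.26·exp(0.059·83-0.6960) = 0.6646
  Sd branch = 0.01025·Sd^0.27·e^(0.036·RH+0.049·T) = 1.198 μm/a
  r_corr = 0.6646 + 1.198 = 1.863 μm/a
  mass loss = 1.863 μm/a × 8.96 g/cm³ = 16.69 g·m⁻²·a⁻¹
zinc: T>10 °C ⇒ hinge -0.071·(18.7−10) = -0.6177
  Pd branch = 0.0129·Pd^0.44·e^(0.046·RH+f) = 0.9201 μm/a
  Cl⁻ term: 0.0175·23.9^0.57·exp(0.008·83+0.085·18.7) = 1.017
  sum: 0.9201 + 1.017 → r_corr = 1.937 μm/a
  mass loss = 1.937 μm/a × 7.14 g/cm³ = 13.83 g·m⁻²·a⁻¹
Ordering by g·m⁻²·a⁻¹: copper (16.7) > zinc (13.8)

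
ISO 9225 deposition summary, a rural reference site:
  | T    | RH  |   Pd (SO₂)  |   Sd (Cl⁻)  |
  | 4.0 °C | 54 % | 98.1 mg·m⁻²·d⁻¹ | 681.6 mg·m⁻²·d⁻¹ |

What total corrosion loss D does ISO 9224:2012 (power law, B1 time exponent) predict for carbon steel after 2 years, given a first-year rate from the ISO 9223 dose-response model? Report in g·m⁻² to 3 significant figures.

carbon steel: f(T) = +0.150·(T−10) [T≤10 °C] = -0.9000
  sulphur-dioxide contribution → 23 μm/a
  chloride contribution → 40.62 μm/a
  total first-year rate 63.63 μm/a
Power-law: D(2) = r_corr · 2^0.523
  D(2) = 63.63 × 2^0.523 = 63.63 × 1.437 = 91.43 μm
  Mass loss = 91.43 μm × 7.85 g/cm³ = 717.7 g·m⁻²

D(2) = 718 g·m⁻²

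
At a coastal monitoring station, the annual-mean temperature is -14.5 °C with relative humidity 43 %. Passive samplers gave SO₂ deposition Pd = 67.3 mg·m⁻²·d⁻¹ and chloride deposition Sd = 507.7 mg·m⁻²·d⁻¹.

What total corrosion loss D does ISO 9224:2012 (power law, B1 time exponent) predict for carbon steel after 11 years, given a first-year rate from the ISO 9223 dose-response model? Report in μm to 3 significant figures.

carbon steel: temperature factor f = +0.150·(-24.5) = -3.6750
  sulphur-dioxide contribution → 0.9462 μm/a
  chloride contribution → 11.23 μm/a
  ⇒ r_corr(carbon steel) = 12.18 μm/a
ISO 9224: D(t) = r_corr · t^b with b = 0.523 (carbon steel, B1)
  D(11) = 12.18 × 11^0.523 = 12.18 × 3.505 = 42.68 μm

D(11) = 42.7 μm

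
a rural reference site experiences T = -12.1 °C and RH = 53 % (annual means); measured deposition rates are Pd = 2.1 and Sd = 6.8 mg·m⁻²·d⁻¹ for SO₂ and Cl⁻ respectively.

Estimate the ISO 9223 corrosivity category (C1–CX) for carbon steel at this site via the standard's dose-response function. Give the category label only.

C2

carbon steel: f(T) = +0.150·(T−10) [T≤10 °C] = -3.3150
  SO₂ term: 1.77·2.1^0.52·exp(0.02·53-3.3150) = 0.273
  Sd branch = 0.102·Sd^0.62·e^(0.033·RH+0.04·T) = 1.186 μm/a
  sum: 0.273 + 1.186 → r_corr = 1.459 μm/a
1.46 μm/a falls in (1.3, 25] for carbon steel → category C2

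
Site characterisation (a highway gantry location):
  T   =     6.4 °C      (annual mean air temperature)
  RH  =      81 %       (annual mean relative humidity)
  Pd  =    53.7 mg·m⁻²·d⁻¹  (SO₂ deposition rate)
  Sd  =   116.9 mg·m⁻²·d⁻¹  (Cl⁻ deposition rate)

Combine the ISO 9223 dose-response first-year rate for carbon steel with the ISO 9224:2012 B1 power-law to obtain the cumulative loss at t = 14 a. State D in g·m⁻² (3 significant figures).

D(14) = 2.43e+03 g·m⁻²

carbon steel: f(T) = +0.150·(T−10) [T≤10 °C] = -0.5400
  SO₂ term: 1.77·53.7^0.52·exp(0.02·81-0.5400) = 41.36
  Cl⁻ term: 0.102·116.9^0.62·exp(0.033·81+0.04·6.4) = 36.53
  r_corr = 41.36 + 36.53 = 77.9 μm/a
Power-law: D(14) = r_corr · 14^0.523
  D(14) = 77.9 × 14^0.523 = 77.9 × 3.976 = 309.7 μm
  Mass loss = 309.7 μm × 7.85 g/cm³ = 2431 g·m⁻²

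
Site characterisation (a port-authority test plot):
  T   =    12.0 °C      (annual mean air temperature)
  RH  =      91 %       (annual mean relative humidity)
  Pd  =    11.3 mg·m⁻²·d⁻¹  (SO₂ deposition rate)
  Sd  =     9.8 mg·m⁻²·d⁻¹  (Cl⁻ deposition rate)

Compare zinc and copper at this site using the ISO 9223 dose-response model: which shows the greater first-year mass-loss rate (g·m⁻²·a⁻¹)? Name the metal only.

zinc: T>10 °C ⇒ hinge -0.071·(12.0−10) = -0.1420
  sulphur-dioxide contribution → 2.139 μm/a
  chloride contribution → 0.3691 μm/a
  ⇒ r_corr(zinc) = 2.508 μm/a
  mass loss = 2.508 μm/a × 7.14 g/cm³ = 17.91 g·m⁻²·a⁻¹
copper: T>10 °C ⇒ hinge -0.080·(12.0−10) = -0.1600
  sulphur-dioxide contribution → 1.821 μm/a
  chloride contribution → 0.9046 μm/a
  ⇒ r_corr(copper) = 2.726 μm/a
  mass loss = 2.726 μm/a × 8.96 g/cm³ = 24.42 g·m⁻²·a⁻¹
Ordering by g·m⁻²·a⁻¹: copper (24.4) > zinc (17.9)

copper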